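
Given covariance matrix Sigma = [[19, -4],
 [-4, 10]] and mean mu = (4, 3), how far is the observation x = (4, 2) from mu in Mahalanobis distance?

Step 1 — centre the observation: (x - mu) = (0, -1).

Step 2 — invert Sigma. det(Sigma) = 19·10 - (-4)² = 174.
  Sigma^{-1} = (1/det) · [[d, -b], [-b, a]] = [[0.0575, 0.023],
 [0.023, 0.1092]].

Step 3 — form the quadratic (x - mu)^T · Sigma^{-1} · (x - mu):
  Sigma^{-1} · (x - mu) = (-0.023, -0.1092).
  (x - mu)^T · [Sigma^{-1} · (x - mu)] = (0)·(-0.023) + (-1)·(-0.1092) = 0.1092.

Step 4 — take square root: d = √(0.1092) ≈ 0.3304.

d(x, mu) = √(0.1092) ≈ 0.3304


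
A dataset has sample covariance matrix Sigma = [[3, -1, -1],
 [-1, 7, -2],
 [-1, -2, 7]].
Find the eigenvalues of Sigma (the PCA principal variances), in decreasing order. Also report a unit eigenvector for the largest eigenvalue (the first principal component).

Step 1 — characteristic polynomial p(λ) = det(λI - Sigma) = λ³ - tr·λ² + c_1·λ - det, where tr = trace, c_1 = sum of the principal 2×2 minors, det = det(Sigma):
  tr = 3 + 7 + 7 = 17,
  c_1 = (3·7 - (-1)²) + (3·7 - (-1)²) + (7·7 - (-2)²) = 20 + 20 + 45 = 85,
  det = 3·(7·7 - (-2)²) - (-1)·((-1)·7 - (-2)·(-1)) + (-1)·((-1)·(-2) - 7·(-1)) = 3·(45) - (-1)·(-9) + (-1)·(9) = 117.
  So p(λ) = λ³ - 17λ² + 85λ - 117.
Step 2 — look for an integer root (rational root theorem: any rational root is an integer divisor of 117). Testing λ = 9:
  p(9) = 729 - 1377 + 765 - 117 = 0  ✓
  Dividing out (λ - 9): p(λ) = (λ - 9)(λ² - 8λ + 13).
Step 3 — remaining eigenvalues from the quadratic λ² - 8λ + 13 = 0:
  Δ = 8² - 4·13 = 64 - 52 = 12,  λ = (8 ± √12)/2 = (8 ± 3.4641)/2 ≈ 5.7321 or 2.2679.
  Sorted: λ_1 = 9,  λ_2 = 5.7321,  λ_3 = 2.2679  (check: sum = 17 = tr ✓).

Step 4 — unit eigenvector for λ_1 = 9: v spans the null space of (Sigma - λ_1 I), whose rows are
  r_1 = (-6, -1, -1),  r_2 = (-1, -2, -2),  r_3 = (-1, -2, -2).
  v is orthogonal to every row, so take v ∝ r_1 × r_2 = ((-1)·(-2) - (-1)·(-2), (-1)·(-1) - (-6)·(-2), (-6)·(-2) - (-1)·(-1)) = (0, -11, 11).
  Rescale (divide by 11; multiply by -1 so the first nonzero entry is positive): u = (0, 1, -1).
  ||u|| = √((0)² + (1)² + (-1)²) = √(2) ≈ 1.4142,  v_1 = u/||u|| ≈ (0, 0.7071, -0.7071) (||v_1|| = 1).

λ_1 = 9,  λ_2 = 5.7321,  λ_3 = 2.2679;  v_1 ≈ (0, 0.7071, -0.7071)


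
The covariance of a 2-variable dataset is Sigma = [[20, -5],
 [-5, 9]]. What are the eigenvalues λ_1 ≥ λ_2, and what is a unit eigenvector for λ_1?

Step 1 — characteristic polynomial of 2×2 Sigma:
  det(Sigma - λI) = λ² - trace · λ + det = 0.
  trace = 20 + 9 = 29, det = 20·9 - (-5)² = 155.
Step 2 — discriminant:
  Δ = trace² - 4·det = 841 - 620 = 221.
Step 3 — eigenvalues:
  λ = (trace ± √Δ)/2 = (29 ± 14.8661)/2,
  λ_1 = 21.933,  λ_2 = 7.067.

Step 4 — unit eigenvector for λ_1: solve (Sigma - λ_1 I)v = 0. First row:
  (20 - 21.933)·v_x + (-5)·v_y = 0, i.e. (-1.933)·v_x + (-5)·v_y = 0,
  so v ∝ (b, λ_1 - a) = (-5, 1.933); multiply by -1 so the first entry is positive: u = (5, -1.933).
  ||u|| = √((5)² + (-1.933)²) = √(28.7366) ≈ 5.3607,
  v_1 = u/||u|| ≈ (0.9327, -0.3606) (||v_1|| = 1).

λ_1 = 21.933,  λ_2 = 7.067;  v_1 ≈ (0.9327, -0.3606)


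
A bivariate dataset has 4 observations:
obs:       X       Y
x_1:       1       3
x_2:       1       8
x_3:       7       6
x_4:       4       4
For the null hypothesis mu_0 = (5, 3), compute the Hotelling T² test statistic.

Step 1 — sample mean vector:
  mean(X) = (1 + 1 + 7 + 4) / 4 = 13/4 = 3.25
  mean(Y) = (3 + 8 + 6 + 4) / 4 = 21/4 = 5.25
  x̄ = (3.25, 5.25),  deviation x̄ - mu_0 = (3.25, 5.25) - (5, 3) = (-1.75, 2.25).

Step 2 — sample covariance matrix, S[i,j] = (1/(n-1)) · Σ_k (x_{k,i} - mean_i) · (x_{k,j} - mean_j), divisor n-1 = 3:
  S[X,X] = ((-2.25)·(-2.25) + (-2.25)·(-2.25) + (3.75)·(3.75) + (0.75)·(0.75)) / 3 = 24.75/3 = 8.25
  S[X,Y] = ((-2.25)·(-2.25) + (-2.25)·(2.75) + (3.75)·(0.75) + (0.75)·(-1.25)) / 3 = 0.75/3 = 0.25
  S[Y,Y] = ((-2.25)·(-2.25) + (2.75)·(2.75) + (0.75)·(0.75) + (-1.25)·(-1.25)) / 3 = 14.75/3 = 4.9167
  S = [[8.25, 0.25],
 [0.25, 4.9167]].

Step 3 — invert S. det(S) = 8.25·4.9167 - (0.25)² = 40.5.
  S^{-1} = (1/det) · [[d, -b], [-b, a]] = [[0.1214, -0.0062],
 [-0.0062, 0.2037]].

Step 4 — quadratic form (x̄ - mu_0)^T · S^{-1} · (x̄ - mu_0):
  S^{-1} · (x̄ - mu_0) = (-0.2263, 0.4691),
  (x̄ - mu_0)^T · [...] = (-1.75)·(-0.2263) + (2.25)·(0.4691) = 1.4516.

Step 5 — scale by n: T² = 4 · 1.4516 = 5.8066.

T² ≈ 5.8066


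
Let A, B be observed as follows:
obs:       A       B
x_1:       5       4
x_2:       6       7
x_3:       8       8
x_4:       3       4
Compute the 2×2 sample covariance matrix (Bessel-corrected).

Step 1 — column means:
  mean(A) = (5 + 6 + 8 + 3) / 4 = 22/4 = 5.5
  mean(B) = (4 + 7 + 8 + 4) / 4 = 23/4 = 5.75

Step 2 — sample covariance S[i,j] = (1/(n-1)) · Σ_k (x_{k,i} - mean_i) · (x_{k,j} - mean_j), with n-1 = 3.
  S[A,A] = ((-0.5)·(-0.5) + (0.5)·(0.5) + (2.5)·(2.5) + (-2.5)·(-2.5)) / 3 = 13/3 = 4.3333
  S[A,B] = ((-0.5)·(-1.75) + (0.5)·(1.25) + (2.5)·(2.25) + (-2.5)·(-1.75)) / 3 = 11.5/3 = 3.8333
  S[B,B] = ((-1.75)·(-1.75) + (1.25)·(1.25) + (2.25)·(2.25) + (-1.75)·(-1.75)) / 3 = 12.75/3 = 4.25

S is symmetric (S[j,i] = S[i,j]). Assembling:

S = [[4.3333, 3.8333],
 [3.8333, 4.25]]


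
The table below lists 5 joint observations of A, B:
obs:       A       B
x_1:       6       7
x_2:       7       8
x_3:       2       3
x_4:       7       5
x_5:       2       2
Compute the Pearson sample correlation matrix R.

Step 1 — column means:
  mean(A) = (6 + 7 + 2 + 7 + 2) / 5 = 24/5 = 4.8
  mean(B) = (7 + 8 + 3 + 5 + 2) / 5 = 25/5 = 5

Step 2 — sample variances and covariances s[i,j] = (1/(n-1)) · Σ_k (x_{k,i} - mean_i) · (x_{k,j} - mean_j), with n-1 = 4:
  s[A,A] = ((1.2)·(1.2) + (2.2)·(2.2) + (-2.8)·(-2.8) + (2.2)·(2.2) + (-2.8)·(-2.8)) / 4 = 26.8/4 = 6.7
  s[A,B] = ((1.2)·(2) + (2.2)·(3) + (-2.8)·(-2) + (2.2)·(0) + (-2.8)·(-3)) / 4 = 23/4 = 5.75
  s[B,B] = ((2)·(2) + (3)·(3) + (-2)·(-2) + (0)·(0) + (-3)·(-3)) / 4 = 26/4 = 6.5
  Sample standard deviations s_i = √(s[i,i]):
  s(A) = √(6.7) = 2.5884
  s(B) = √(6.5) = 2.5495

Step 3 — r_{ij} = s_{ij} / (s_i · s_j):
  r[A,A] = 1 (diagonal).
  r[A,B] = 5.75 / (2.5884 · 2.5495) = 5.75 / 6.5992 = 0.8713
  r[B,B] = 1 (diagonal).

R is symmetric with unit diagonal. Assembling:

R = [[1, 0.8713],
 [0.8713, 1]]


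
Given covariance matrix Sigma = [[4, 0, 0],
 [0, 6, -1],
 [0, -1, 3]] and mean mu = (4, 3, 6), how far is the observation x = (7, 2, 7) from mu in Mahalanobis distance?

Step 1 — centre the observation: (x - mu) = (3, -1, 1).

Step 2 — invert Sigma (cofactor / det for 3×3, or solve directly):
  Sigma^{-1} = [[0.25, 0, 0],
 [0, 0.1765, 0.0588],
 [0, 0.0588, 0.3529]].

Step 3 — form the quadratic (x - mu)^T · Sigma^{-1} · (x - mu):
  Sigma^{-1} · (x - mu) = (0.75, -0.1176, 0.2941).
  (x - mu)^T · [Sigma^{-1} · (x - mu)] = (3)·(0.75) + (-1)·(-0.1176) + (1)·(0.2941) = 2.6618.

Step 4 — take square root: d = √(2.6618) ≈ 1.6315.

d(x, mu) = √(2.6618) ≈ 1.6315


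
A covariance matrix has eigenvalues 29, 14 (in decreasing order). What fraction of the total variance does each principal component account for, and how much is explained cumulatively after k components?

Step 1 — total variance = trace(Sigma) = Σ λ_i = 29 + 14 = 43.

Step 2 — fraction explained by component i = λ_i / Σ λ:
  PC1: 29/43 = 0.6744
  PC2: 14/43 = 0.3256

Step 3 — cumulative fraction after k components = (λ_1 + ... + λ_k) / Σ λ:
  k = 1: 29/43 = 0.6744
  k = 2: (29 + 14)/43 = 43/43 = 1

Summary (fraction, with percent):

explained: PC1 0.6744 (67.44%), PC2 0.3256 (32.56%);  cumulative: 0.6744, 1


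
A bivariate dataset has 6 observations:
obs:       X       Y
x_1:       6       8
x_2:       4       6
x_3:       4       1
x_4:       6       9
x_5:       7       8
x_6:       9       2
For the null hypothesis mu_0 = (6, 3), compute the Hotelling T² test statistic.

Step 1 — sample mean vector:
  mean(X) = (6 + 4 + 4 + 6 + 7 + 9) / 6 = 36/6 = 6
  mean(Y) = (8 + 6 + 1 + 9 + 8 + 2) / 6 = 34/6 = 5.6667
  x̄ = (6, 5.6667),  deviation x̄ - mu_0 = (6, 5.6667) - (6, 3) = (0, 2.6667).

Step 2 — sample covariance matrix, S[i,j] = (1/(n-1)) · Σ_k (x_{k,i} - mean_i) · (x_{k,j} - mean_j), divisor n-1 = 5:
  S[X,X] = ((0)·(0) + (-2)·(-2) + (-2)·(-2) + (0)·(0) + (1)·(1) + (3)·(3)) / 5 = 18/5 = 3.6
  S[X,Y] = ((0)·(2.3333) + (-2)·(0.3333) + (-2)·(-4.6667) + (0)·(3.3333) + (1)·(2.3333) + (3)·(-3.6667)) / 5 = 0/5 = 0
  S[Y,Y] = ((2.3333)·(2.3333) + (0.3333)·(0.3333) + (-4.6667)·(-4.6667) + (3.3333)·(3.3333) + (2.3333)·(2.3333) + (-3.6667)·(-3.6667)) / 5 = 57.3333/5 = 11.4667
  S = [[3.6, 0],
 [0, 11.4667]].

Step 3 — invert S. det(S) = 3.6·11.4667 - (0)² = 41.28.
  S^{-1} = (1/det) · [[d, -b], [-b, a]] = [[0.2778, 0],
 [0, 0.0872]].

Step 4 — quadratic form (x̄ - mu_0)^T · S^{-1} · (x̄ - mu_0):
  S^{-1} · (x̄ - mu_0) = (0, 0.2326),
  (x̄ - mu_0)^T · [...] = (0)·(0) + (2.6667)·(0.2326) = 0.6202.

Step 5 — scale by n: T² = 6 · 0.6202 = 3.7209.

T² ≈ 3.7209


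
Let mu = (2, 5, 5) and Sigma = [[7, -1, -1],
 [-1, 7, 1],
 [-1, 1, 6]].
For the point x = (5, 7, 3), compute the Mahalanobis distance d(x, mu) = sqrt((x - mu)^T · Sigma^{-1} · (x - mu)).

Step 1 — centre the observation: (x - mu) = (3, 2, -2).

Step 2 — invert Sigma (cofactor / det for 3×3, or solve directly):
  Sigma^{-1} = [[0.1486, 0.0181, 0.0217],
 [0.0181, 0.1486, -0.0217],
 [0.0217, -0.0217, 0.1739]].

Step 3 — form the quadratic (x - mu)^T · Sigma^{-1} · (x - mu):
  Sigma^{-1} · (x - mu) = (0.4384, 0.3949, -0.3261).
  (x - mu)^T · [Sigma^{-1} · (x - mu)] = (3)·(0.4384) + (2)·(0.3949) + (-2)·(-0.3261) = 2.7572.

Step 4 — take square root: d = √(2.7572) ≈ 1.6605.

d(x, mu) = √(2.7572) ≈ 1.6605


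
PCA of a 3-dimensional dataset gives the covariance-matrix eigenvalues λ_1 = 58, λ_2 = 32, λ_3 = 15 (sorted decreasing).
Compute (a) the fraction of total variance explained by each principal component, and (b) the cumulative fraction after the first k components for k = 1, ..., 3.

Step 1 — total variance = trace(Sigma) = Σ λ_i = 58 + 32 + 15 = 105.

Step 2 — fraction explained by component i = λ_i / Σ λ:
  PC1: 58/105 = 0.5524
  PC2: 32/105 = 0.3048
  PC3: 15/105 = 0.1429

Step 3 — cumulative fraction after k components = (λ_1 + ... + λ_k) / Σ λ:
  k = 1: 58/105 = 0.5524
  k = 2: (58 + 32)/105 = 90/105 = 0.8571
  k = 3: (58 + 32 + 15)/105 = 105/105 = 1

Summary (fraction, with percent):

explained: PC1 0.5524 (55.24%), PC2 0.3048 (30.48%), PC3 0.1429 (14.29%);  cumulative: 0.5524, 0.8571, 1


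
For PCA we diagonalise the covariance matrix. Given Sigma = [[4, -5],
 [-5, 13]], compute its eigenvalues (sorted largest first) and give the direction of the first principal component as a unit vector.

Step 1 — characteristic polynomial of 2×2 Sigma:
  det(Sigma - λI) = λ² - trace · λ + det = 0.
  trace = 4 + 13 = 17, det = 4·13 - (-5)² = 27.
Step 2 — discriminant:
  Δ = trace² - 4·det = 289 - 108 = 181.
Step 3 — eigenvalues:
  λ = (trace ± √Δ)/2 = (17 ± 13.4536)/2,
  λ_1 = 15.2268,  λ_2 = 1.7732.

Step 4 — unit eigenvector for λ_1: solve (Sigma - λ_1 I)v = 0. First row:
  (4 - 15.2268)·v_x + (-5)·v_y = 0, i.e. (-11.2268)·v_x + (-5)·v_y = 0,
  so v ∝ (b, λ_1 - a) = (-5, 11.2268); multiply by -1 so the first entry is positive: u = (5, -11.2268).
  ||u|| = √((5)² + (-11.2268)²) = √(151.0413) ≈ 12.2899,
  v_1 = u/||u|| ≈ (0.4068, -0.9135) (||v_1|| = 1).

λ_1 = 15.2268,  λ_2 = 1.7732;  v_1 ≈ (0.4068, -0.9135)


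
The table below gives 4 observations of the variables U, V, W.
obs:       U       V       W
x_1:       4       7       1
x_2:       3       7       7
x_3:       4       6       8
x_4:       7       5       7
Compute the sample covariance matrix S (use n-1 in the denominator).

Step 1 — column means:
  mean(U) = (4 + 3 + 4 + 7) / 4 = 18/4 = 4.5
  mean(V) = (7 + 7 + 6 + 5) / 4 = 25/4 = 6.25
  mean(W) = (1 + 7 + 8 + 7) / 4 = 23/4 = 5.75

Step 2 — sample covariance S[i,j] = (1/(n-1)) · Σ_k (x_{k,i} - mean_i) · (x_{k,j} - mean_j), with n-1 = 3.
  S[U,U] = ((-0.5)·(-0.5) + (-1.5)·(-1.5) + (-0.5)·(-0.5) + (2.5)·(2.5)) / 3 = 9/3 = 3
  S[U,V] = ((-0.5)·(0.75) + (-1.5)·(0.75) + (-0.5)·(-0.25) + (2.5)·(-1.25)) / 3 = -4.5/3 = -1.5
  S[U,W] = ((-0.5)·(-4.75) + (-1.5)·(1.25) + (-0.5)·(2.25) + (2.5)·(1.25)) / 3 = 2.5/3 = 0.8333
  S[V,V] = ((0.75)·(0.75) + (0.75)·(0.75) + (-0.25)·(-0.25) + (-1.25)·(-1.25)) / 3 = 2.75/3 = 0.9167
  S[V,W] = ((0.75)·(-4.75) + (0.75)·(1.25) + (-0.25)·(2.25) + (-1.25)·(1.25)) / 3 = -4.75/3 = -1.5833
  S[W,W] = ((-4.75)·(-4.75) + (1.25)·(1.25) + (2.25)·(2.25) + (1.25)·(1.25)) / 3 = 30.75/3 = 10.25

S is symmetric (S[j,i] = S[i,j]). Assembling:

S = [[3, -1.5, 0.8333],
 [-1.5, 0.9167, -1.5833],
 [0.8333, -1.5833, 10.25]]


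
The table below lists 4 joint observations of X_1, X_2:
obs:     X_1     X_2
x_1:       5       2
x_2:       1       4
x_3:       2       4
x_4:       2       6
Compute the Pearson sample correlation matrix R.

Step 1 — column means:
  mean(X_1) = (5 + 1 + 2 + 2) / 4 = 10/4 = 2.5
  mean(X_2) = (2 + 4 + 4 + 6) / 4 = 16/4 = 4

Step 2 — sample variances and covariances s[i,j] = (1/(n-1)) · Σ_k (x_{k,i} - mean_i) · (x_{k,j} - mean_j), with n-1 = 3:
  s[X_1,X_1] = ((2.5)·(2.5) + (-1.5)·(-1.5) + (-0.5)·(-0.5) + (-0.5)·(-0.5)) / 3 = 9/3 = 3
  s[X_1,X_2] = ((2.5)·(-2) + (-1.5)·(0) + (-0.5)·(0) + (-0.5)·(2)) / 3 = -6/3 = -2
  s[X_2,X_2] = ((-2)·(-2) + (0)·(0) + (0)·(0) + (2)·(2)) / 3 = 8/3 = 2.6667
  Sample standard deviations s_i = √(s[i,i]):
  s(X_1) = √(3) = 1.7321
  s(X_2) = √(2.6667) = 1.633

Step 3 — r_{ij} = s_{ij} / (s_i · s_j):
  r[X_1,X_1] = 1 (diagonal).
  r[X_1,X_2] = -2 / (1.7321 · 1.633) = -2 / 2.8284 = -0.7071
  r[X_2,X_2] = 1 (diagonal).

R is symmetric with unit diagonal. Assembling:

R = [[1, -0.7071],
 [-0.7071, 1]]


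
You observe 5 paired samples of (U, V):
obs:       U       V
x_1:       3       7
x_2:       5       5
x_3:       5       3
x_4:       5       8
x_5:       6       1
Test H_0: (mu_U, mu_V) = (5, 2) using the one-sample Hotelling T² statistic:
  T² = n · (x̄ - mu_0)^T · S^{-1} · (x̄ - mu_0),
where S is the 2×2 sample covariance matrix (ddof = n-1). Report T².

Step 1 — sample mean vector:
  mean(U) = (3 + 5 + 5 + 5 + 6) / 5 = 24/5 = 4.8
  mean(V) = (7 + 5 + 3 + 8 + 1) / 5 = 24/5 = 4.8
  x̄ = (4.8, 4.8),  deviation x̄ - mu_0 = (4.8, 4.8) - (5, 2) = (-0.2, 2.8).

Step 2 — sample covariance matrix, S[i,j] = (1/(n-1)) · Σ_k (x_{k,i} - mean_i) · (x_{k,j} - mean_j), divisor n-1 = 4:
  S[U,U] = ((-1.8)·(-1.8) + (0.2)·(0.2) + (0.2)·(0.2) + (0.2)·(0.2) + (1.2)·(1.2)) / 4 = 4.8/4 = 1.2
  S[U,V] = ((-1.8)·(2.2) + (0.2)·(0.2) + (0.2)·(-1.8) + (0.2)·(3.2) + (1.2)·(-3.8)) / 4 = -8.2/4 = -2.05
  S[V,V] = ((2.2)·(2.2) + (0.2)·(0.2) + (-1.8)·(-1.8) + (3.2)·(3.2) + (-3.8)·(-3.8)) / 4 = 32.8/4 = 8.2
  S = [[1.2, -2.05],
 [-2.05, 8.2]].

Step 3 — invert S. det(S) = 1.2·8.2 - (-2.05)² = 5.6375.
  S^{-1} = (1/det) · [[d, -b], [-b, a]] = [[1.4545, 0.3636],
 [0.3636, 0.2129]].

Step 4 — quadratic form (x̄ - mu_0)^T · S^{-1} · (x̄ - mu_0):
  S^{-1} · (x̄ - mu_0) = (0.7273, 0.5233),
  (x̄ - mu_0)^T · [...] = (-0.2)·(0.7273) + (2.8)·(0.5233) = 1.3197.

Step 5 — scale by n: T² = 5 · 1.3197 = 6.5987.

T² ≈ 6.5987


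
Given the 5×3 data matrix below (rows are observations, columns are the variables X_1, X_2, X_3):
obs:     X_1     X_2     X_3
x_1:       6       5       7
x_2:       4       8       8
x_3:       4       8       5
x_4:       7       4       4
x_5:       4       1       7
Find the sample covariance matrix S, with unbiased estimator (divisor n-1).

Step 1 — column means:
  mean(X_1) = (6 + 4 + 4 + 7 + 4) / 5 = 25/5 = 5
  mean(X_2) = (5 + 8 + 8 + 4 + 1) / 5 = 26/5 = 5.2
  mean(X_3) = (7 + 8 + 5 + 4 + 7) / 5 = 31/5 = 6.2

Step 2 — sample covariance S[i,j] = (1/(n-1)) · Σ_k (x_{k,i} - mean_i) · (x_{k,j} - mean_j), with n-1 = 4.
  S[X_1,X_1] = ((1)·(1) + (-1)·(-1) + (-1)·(-1) + (2)·(2) + (-1)·(-1)) / 4 = 8/4 = 2
  S[X_1,X_2] = ((1)·(-0.2) + (-1)·(2.8) + (-1)·(2.8) + (2)·(-1.2) + (-1)·(-4.2)) / 4 = -4/4 = -1
  S[X_1,X_3] = ((1)·(0.8) + (-1)·(1.8) + (-1)·(-1.2) + (2)·(-2.2) + (-1)·(0.8)) / 4 = -5/4 = -1.25
  S[X_2,X_2] = ((-0.2)·(-0.2) + (2.8)·(2.8) + (2.8)·(2.8) + (-1.2)·(-1.2) + (-4.2)·(-4.2)) / 4 = 34.8/4 = 8.7
  S[X_2,X_3] = ((-0.2)·(0.8) + (2.8)·(1.8) + (2.8)·(-1.2) + (-1.2)·(-2.2) + (-4.2)·(0.8)) / 4 = 0.8/4 = 0.2
  S[X_3,X_3] = ((0.8)·(0.8) + (1.8)·(1.8) + (-1.2)·(-1.2) + (-2.2)·(-2.2) + (0.8)·(0.8)) / 4 = 10.8/4 = 2.7

S is symmetric (S[j,i] = S[i,j]). Assembling:

S = [[2, -1, -1.25],
 [-1, 8.7, 0.2],
 [-1.25, 0.2, 2.7]]


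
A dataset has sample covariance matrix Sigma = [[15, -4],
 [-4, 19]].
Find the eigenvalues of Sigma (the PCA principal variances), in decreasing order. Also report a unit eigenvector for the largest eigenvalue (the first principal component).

Step 1 — characteristic polynomial of 2×2 Sigma:
  det(Sigma - λI) = λ² - trace · λ + det = 0.
  trace = 15 + 19 = 34, det = 15·19 - (-4)² = 269.
Step 2 — discriminant:
  Δ = trace² - 4·det = 1156 - 1076 = 80.
Step 3 — eigenvalues:
  λ = (trace ± √Δ)/2 = (34 ± 8.9443)/2,
  λ_1 = 21.4721,  λ_2 = 12.5279.

Step 4 — unit eigenvector for λ_1: solve (Sigma - λ_1 I)v = 0. First row:
  (15 - 21.4721)·v_x + (-4)·v_y = 0, i.e. (-6.4721)·v_x + (-4)·v_y = 0,
  so v ∝ (b, λ_1 - a) = (-4, 6.4721); multiply by -1 so the first entry is positive: u = (4, -6.4721).
  ||u|| = √((4)² + (-6.4721)²) = √(57.8885) ≈ 7.6085,
  v_1 = u/||u|| ≈ (0.5257, -0.8507) (||v_1|| = 1).

λ_1 = 21.4721,  λ_2 = 12.5279;  v_1 ≈ (0.5257, -0.8507)


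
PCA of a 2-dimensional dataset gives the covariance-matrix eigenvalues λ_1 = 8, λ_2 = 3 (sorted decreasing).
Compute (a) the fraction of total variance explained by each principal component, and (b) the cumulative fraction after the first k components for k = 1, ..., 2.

Step 1 — total variance = trace(Sigma) = Σ λ_i = 8 + 3 = 11.

Step 2 — fraction explained by component i = λ_i / Σ λ:
  PC1: 8/11 = 0.7273
  PC2: 3/11 = 0.2727

Step 3 — cumulative fraction after k components = (λ_1 + ... + λ_k) / Σ λ:
  k = 1: 8/11 = 0.7273
  k = 2: (8 + 3)/11 = 11/11 = 1

Summary (fraction, with percent):

explained: PC1 0.7273 (72.73%), PC2 0.2727 (27.27%);  cumulative: 0.7273, 1


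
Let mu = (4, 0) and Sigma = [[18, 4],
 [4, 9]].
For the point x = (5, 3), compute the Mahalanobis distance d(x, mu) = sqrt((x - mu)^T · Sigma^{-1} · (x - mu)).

Step 1 — centre the observation: (x - mu) = (1, 3).

Step 2 — invert Sigma. det(Sigma) = 18·9 - (4)² = 146.
  Sigma^{-1} = (1/det) · [[d, -b], [-b, a]] = [[0.0616, -0.0274],
 [-0.0274, 0.1233]].

Step 3 — form the quadratic (x - mu)^T · Sigma^{-1} · (x - mu):
  Sigma^{-1} · (x - mu) = (-0.0205, 0.3425).
  (x - mu)^T · [Sigma^{-1} · (x - mu)] = (1)·(-0.0205) + (3)·(0.3425) = 1.0068.

Step 4 — take square root: d = √(1.0068) ≈ 1.0034.

d(x, mu) = √(1.0068) ≈ 1.0034


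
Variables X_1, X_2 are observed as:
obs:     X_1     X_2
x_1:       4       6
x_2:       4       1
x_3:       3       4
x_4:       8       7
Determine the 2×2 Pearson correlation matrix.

Step 1 — column means:
  mean(X_1) = (4 + 4 + 3 + 8) / 4 = 19/4 = 4.75
  mean(X_2) = (6 + 1 + 4 + 7) / 4 = 18/4 = 4.5

Step 2 — sample variances and covariances s[i,j] = (1/(n-1)) · Σ_k (x_{k,i} - mean_i) · (x_{k,j} - mean_j), with n-1 = 3:
  s[X_1,X_1] = ((-0.75)·(-0.75) + (-0.75)·(-0.75) + (-1.75)·(-1.75) + (3.25)·(3.25)) / 3 = 14.75/3 = 4.9167
  s[X_1,X_2] = ((-0.75)·(1.5) + (-0.75)·(-3.5) + (-1.75)·(-0.5) + (3.25)·(2.5)) / 3 = 10.5/3 = 3.5
  s[X_2,X_2] = ((1.5)·(1.5) + (-3.5)·(-3.5) + (-0.5)·(-0.5) + (2.5)·(2.5)) / 3 = 21/3 = 7
  Sample standard deviations s_i = √(s[i,i]):
  s(X_1) = √(4.9167) = 2.2174
  s(X_2) = √(7) = 2.6458

Step 3 — r_{ij} = s_{ij} / (s_i · s_j):
  r[X_1,X_1] = 1 (diagonal).
  r[X_1,X_2] = 3.5 / (2.2174 · 2.6458) = 3.5 / 5.8666 = 0.5966
  r[X_2,X_2] = 1 (diagonal).

R is symmetric with unit diagonal. Assembling:

R = [[1, 0.5966],
 [0.5966, 1]]


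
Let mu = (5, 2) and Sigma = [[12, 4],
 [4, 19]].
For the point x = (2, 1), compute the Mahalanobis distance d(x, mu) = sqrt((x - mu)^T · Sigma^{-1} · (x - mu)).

Step 1 — centre the observation: (x - mu) = (-3, -1).

Step 2 — invert Sigma. det(Sigma) = 12·19 - (4)² = 212.
  Sigma^{-1} = (1/det) · [[d, -b], [-b, a]] = [[0.0896, -0.0189],
 [-0.0189, 0.0566]].

Step 3 — form the quadratic (x - mu)^T · Sigma^{-1} · (x - mu):
  Sigma^{-1} · (x - mu) = (-0.25, 0).
  (x - mu)^T · [Sigma^{-1} · (x - mu)] = (-3)·(-0.25) + (-1)·(0) = 0.75.

Step 4 — take square root: d = √(0.75) ≈ 0.866.

d(x, mu) = √(0.75) ≈ 0.866


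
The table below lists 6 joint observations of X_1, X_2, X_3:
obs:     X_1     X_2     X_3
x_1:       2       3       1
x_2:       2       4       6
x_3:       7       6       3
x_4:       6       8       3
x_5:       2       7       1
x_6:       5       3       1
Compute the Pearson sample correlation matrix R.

Step 1 — column means:
  mean(X_1) = (2 + 2 + 7 + 6 + 2 + 5) / 6 = 24/6 = 4
  mean(X_2) = (3 + 4 + 6 + 8 + 7 + 3) / 6 = 31/6 = 5.1667
  mean(X_3) = (1 + 6 + 3 + 3 + 1 + 1) / 6 = 15/6 = 2.5

Step 2 — sample variances and covariances s[i,j] = (1/(n-1)) · Σ_k (x_{k,i} - mean_i) · (x_{k,j} - mean_j), with n-1 = 5:
  s[X_1,X_1] = ((-2)·(-2) + (-2)·(-2) + (3)·(3) + (2)·(2) + (-2)·(-2) + (1)·(1)) / 5 = 26/5 = 5.2
  s[X_1,X_2] = ((-2)·(-2.1667) + (-2)·(-1.1667) + (3)·(0.8333) + (2)·(2.8333) + (-2)·(1.8333) + (1)·(-2.1667)) / 5 = 9/5 = 1.8
  s[X_1,X_3] = ((-2)·(-1.5) + (-2)·(3.5) + (3)·(0.5) + (2)·(0.5) + (-2)·(-1.5) + (1)·(-1.5)) / 5 = 0/5 = 0
  s[X_2,X_2] = ((-2.1667)·(-2.1667) + (-1.1667)·(-1.1667) + (0.8333)·(0.8333) + (2.8333)·(2.8333) + (1.8333)·(1.8333) + (-2.1667)·(-2.1667)) / 5 = 22.8333/5 = 4.5667
  s[X_2,X_3] = ((-2.1667)·(-1.5) + (-1.1667)·(3.5) + (0.8333)·(0.5) + (2.8333)·(0.5) + (1.8333)·(-1.5) + (-2.1667)·(-1.5)) / 5 = 1.5/5 = 0.3
  s[X_3,X_3] = ((-1.5)·(-1.5) + (3.5)·(3.5) + (0.5)·(0.5) + (0.5)·(0.5) + (-1.5)·(-1.5) + (-1.5)·(-1.5)) / 5 = 19.5/5 = 3.9
  Sample standard deviations s_i = √(s[i,i]):
  s(X_1) = √(5.2) = 2.2804
  s(X_2) = √(4.5667) = 2.137
  s(X_3) = √(3.9) = 1.9748

Step 3 — r_{ij} = s_{ij} / (s_i · s_j):
  r[X_1,X_1] = 1 (diagonal).
  r[X_1,X_2] = 1.8 / (2.2804 · 2.137) = 1.8 / 4.8731 = 0.3694
  r[X_1,X_3] = 0 / (2.2804 · 1.9748) = 0 / 4.5033 = 0
  r[X_2,X_2] = 1 (diagonal).
  r[X_2,X_3] = 0.3 / (2.137 · 1.9748) = 0.3 / 4.2202 = 0.0711
  r[X_3,X_3] = 1 (diagonal).

R is symmetric with unit diagonal. Assembling:

R = [[1, 0.3694, 0],
 [0.3694, 1, 0.0711],
 [0, 0.0711, 1]]


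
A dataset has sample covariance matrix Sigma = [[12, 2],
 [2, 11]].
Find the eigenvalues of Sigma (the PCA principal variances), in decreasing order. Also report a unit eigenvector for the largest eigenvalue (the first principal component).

Step 1 — characteristic polynomial of 2×2 Sigma:
  det(Sigma - λI) = λ² - trace · λ + det = 0.
  trace = 12 + 11 = 23, det = 12·11 - (2)² = 128.
Step 2 — discriminant:
  Δ = trace² - 4·det = 529 - 512 = 17.
Step 3 — eigenvalues:
  λ = (trace ± √Δ)/2 = (23 ± 4.1231)/2,
  λ_1 = 13.5616,  λ_2 = 9.4384.

Step 4 — unit eigenvector for λ_1: solve (Sigma - λ_1 I)v = 0. First row:
  (12 - 13.5616)·v_x + (2)·v_y = 0, i.e. (-1.5616)·v_x + (2)·v_y = 0,
  so v ∝ (b, λ_1 - a) = (2, 1.5616) = u.
  ||u|| = √((2)² + (1.5616)²) = √(6.4384) ≈ 2.5374,
  v_1 = u/||u|| ≈ (0.7882, 0.6154) (||v_1|| = 1).

λ_1 = 13.5616,  λ_2 = 9.4384;  v_1 ≈ (0.7882, 0.6154)


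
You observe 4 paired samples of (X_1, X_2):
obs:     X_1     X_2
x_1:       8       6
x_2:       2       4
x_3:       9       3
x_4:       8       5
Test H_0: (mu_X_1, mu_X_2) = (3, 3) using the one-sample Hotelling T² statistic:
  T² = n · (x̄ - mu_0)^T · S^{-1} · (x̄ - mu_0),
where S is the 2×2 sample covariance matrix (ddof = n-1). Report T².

Step 1 — sample mean vector:
  mean(X_1) = (8 + 2 + 9 + 8) / 4 = 27/4 = 6.75
  mean(X_2) = (6 + 4 + 3 + 5) / 4 = 18/4 = 4.5
  x̄ = (6.75, 4.5),  deviation x̄ - mu_0 = (6.75, 4.5) - (3, 3) = (3.75, 1.5).

Step 2 — sample covariance matrix, S[i,j] = (1/(n-1)) · Σ_k (x_{k,i} - mean_i) · (x_{k,j} - mean_j), divisor n-1 = 3:
  S[X_1,X_1] = ((1.25)·(1.25) + (-4.75)·(-4.75) + (2.25)·(2.25) + (1.25)·(1.25)) / 3 = 30.75/3 = 10.25
  S[X_1,X_2] = ((1.25)·(1.5) + (-4.75)·(-0.5) + (2.25)·(-1.5) + (1.25)·(0.5)) / 3 = 1.5/3 = 0.5
  S[X_2,X_2] = ((1.5)·(1.5) + (-0.5)·(-0.5) + (-1.5)·(-1.5) + (0.5)·(0.5)) / 3 = 5/3 = 1.6667
  S = [[10.25, 0.5],
 [0.5, 1.6667]].

Step 3 — invert S. det(S) = 10.25·1.6667 - (0.5)² = 16.8333.
  S^{-1} = (1/det) · [[d, -b], [-b, a]] = [[0.099, -0.0297],
 [-0.0297, 0.6089]].

Step 4 — quadratic form (x̄ - mu_0)^T · S^{-1} · (x̄ - mu_0):
  S^{-1} · (x̄ - mu_0) = (0.3267, 0.802),
  (x̄ - mu_0)^T · [...] = (3.75)·(0.3267) + (1.5)·(0.802) = 2.4282.

Step 5 — scale by n: T² = 4 · 2.4282 = 9.7129.

T² ≈ 9.7129


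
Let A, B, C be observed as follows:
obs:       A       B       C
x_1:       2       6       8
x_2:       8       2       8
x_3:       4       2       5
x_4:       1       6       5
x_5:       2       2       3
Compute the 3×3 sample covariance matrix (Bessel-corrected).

Step 1 — column means:
  mean(A) = (2 + 8 + 4 + 1 + 2) / 5 = 17/5 = 3.4
  mean(B) = (6 + 2 + 2 + 6 + 2) / 5 = 18/5 = 3.6
  mean(C) = (8 + 8 + 5 + 5 + 3) / 5 = 29/5 = 5.8

Step 2 — sample covariance S[i,j] = (1/(n-1)) · Σ_k (x_{k,i} - mean_i) · (x_{k,j} - mean_j), with n-1 = 4.
  S[A,A] = ((-1.4)·(-1.4) + (4.6)·(4.6) + (0.6)·(0.6) + (-2.4)·(-2.4) + (-1.4)·(-1.4)) / 4 = 31.2/4 = 7.8
  S[A,B] = ((-1.4)·(2.4) + (4.6)·(-1.6) + (0.6)·(-1.6) + (-2.4)·(2.4) + (-1.4)·(-1.6)) / 4 = -15.2/4 = -3.8
  S[A,C] = ((-1.4)·(2.2) + (4.6)·(2.2) + (0.6)·(-0.8) + (-2.4)·(-0.8) + (-1.4)·(-2.8)) / 4 = 12.4/4 = 3.1
  S[B,B] = ((2.4)·(2.4) + (-1.6)·(-1.6) + (-1.6)·(-1.6) + (2.4)·(2.4) + (-1.6)·(-1.6)) / 4 = 19.2/4 = 4.8
  S[B,C] = ((2.4)·(2.2) + (-1.6)·(2.2) + (-1.6)·(-0.8) + (2.4)·(-0.8) + (-1.6)·(-2.8)) / 4 = 5.6/4 = 1.4
  S[C,C] = ((2.2)·(2.2) + (2.2)·(2.2) + (-0.8)·(-0.8) + (-0.8)·(-0.8) + (-2.8)·(-2.8)) / 4 = 18.8/4 = 4.7

S is symmetric (S[j,i] = S[i,j]). Assembling:

S = [[7.8, -3.8, 3.1],
 [-3.8, 4.8, 1.4],
 [3.1, 1.4, 4.7]]


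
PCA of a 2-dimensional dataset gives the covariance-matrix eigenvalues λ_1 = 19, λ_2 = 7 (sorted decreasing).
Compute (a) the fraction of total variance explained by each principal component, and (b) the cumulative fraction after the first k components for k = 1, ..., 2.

Step 1 — total variance = trace(Sigma) = Σ λ_i = 19 + 7 = 26.

Step 2 — fraction explained by component i = λ_i / Σ λ:
  PC1: 19/26 = 0.7308
  PC2: 7/26 = 0.2692

Step 3 — cumulative fraction after k components = (λ_1 + ... + λ_k) / Σ λ:
  k = 1: 19/26 = 0.7308
  k = 2: (19 + 7)/26 = 26/26 = 1

Summary (fraction, with percent):

explained: PC1 0.7308 (73.08%), PC2 0.2692 (26.92%);  cumulative: 0.7308, 1


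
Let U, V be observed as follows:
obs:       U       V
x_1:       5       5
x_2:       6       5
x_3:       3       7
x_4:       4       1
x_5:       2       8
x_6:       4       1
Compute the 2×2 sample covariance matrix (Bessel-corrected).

Step 1 — column means:
  mean(U) = (5 + 6 + 3 + 4 + 2 + 4) / 6 = 24/6 = 4
  mean(V) = (5 + 5 + 7 + 1 + 8 + 1) / 6 = 27/6 = 4.5

Step 2 — sample covariance S[i,j] = (1/(n-1)) · Σ_k (x_{k,i} - mean_i) · (x_{k,j} - mean_j), with n-1 = 5.
  S[U,U] = ((1)·(1) + (2)·(2) + (-1)·(-1) + (0)·(0) + (-2)·(-2) + (0)·(0)) / 5 = 10/5 = 2
  S[U,V] = ((1)·(0.5) + (2)·(0.5) + (-1)·(2.5) + (0)·(-3.5) + (-2)·(3.5) + (0)·(-3.5)) / 5 = -8/5 = -1.6
  S[V,V] = ((0.5)·(0.5) + (0.5)·(0.5) + (2.5)·(2.5) + (-3.5)·(-3.5) + (3.5)·(3.5) + (-3.5)·(-3.5)) / 5 = 43.5/5 = 8.7

S is symmetric (S[j,i] = S[i,j]). Assembling:

S = [[2, -1.6],
 [-1.6, 8.7]]


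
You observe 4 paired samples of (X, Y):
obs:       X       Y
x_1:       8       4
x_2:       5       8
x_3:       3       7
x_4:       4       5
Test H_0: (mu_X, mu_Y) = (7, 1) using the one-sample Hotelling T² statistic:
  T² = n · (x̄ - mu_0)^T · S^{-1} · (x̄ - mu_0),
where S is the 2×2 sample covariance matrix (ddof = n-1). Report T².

Step 1 — sample mean vector:
  mean(X) = (8 + 5 + 3 + 4) / 4 = 20/4 = 5
  mean(Y) = (4 + 8 + 7 + 5) / 4 = 24/4 = 6
  x̄ = (5, 6),  deviation x̄ - mu_0 = (5, 6) - (7, 1) = (-2, 5).

Step 2 — sample covariance matrix, S[i,j] = (1/(n-1)) · Σ_k (x_{k,i} - mean_i) · (x_{k,j} - mean_j), divisor n-1 = 3:
  S[X,X] = ((3)·(3) + (0)·(0) + (-2)·(-2) + (-1)·(-1)) / 3 = 14/3 = 4.6667
  S[X,Y] = ((3)·(-2) + (0)·(2) + (-2)·(1) + (-1)·(-1)) / 3 = -7/3 = -2.3333
  S[Y,Y] = ((-2)·(-2) + (2)·(2) + (1)·(1) + (-1)·(-1)) / 3 = 10/3 = 3.3333
  S = [[4.6667, -2.3333],
 [-2.3333, 3.3333]].

Step 3 — invert S. det(S) = 4.6667·3.3333 - (-2.3333)² = 10.1111.
  S^{-1} = (1/det) · [[d, -b], [-b, a]] = [[0.3297, 0.2308],
 [0.2308, 0.4615]].

Step 4 — quadratic form (x̄ - mu_0)^T · S^{-1} · (x̄ - mu_0):
  S^{-1} · (x̄ - mu_0) = (0.4945, 1.8462),
  (x̄ - mu_0)^T · [...] = (-2)·(0.4945) + (5)·(1.8462) = 8.2418.

Step 5 — scale by n: T² = 4 · 8.2418 = 32.967.

T² ≈ 32.967


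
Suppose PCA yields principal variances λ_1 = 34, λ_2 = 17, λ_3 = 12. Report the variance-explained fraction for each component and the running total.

Step 1 — total variance = trace(Sigma) = Σ λ_i = 34 + 17 + 12 = 63.

Step 2 — fraction explained by component i = λ_i / Σ λ:
  PC1: 34/63 = 0.5397
  PC2: 17/63 = 0.2698
  PC3: 12/63 = 0.1905

Step 3 — cumulative fraction after k components = (λ_1 + ... + λ_k) / Σ λ:
  k = 1: 34/63 = 0.5397
  k = 2: (34 + 17)/63 = 51/63 = 0.8095
  k = 3: (34 + 17 + 12)/63 = 63/63 = 1

Summary (fraction, with percent):

explained: PC1 0.5397 (53.97%), PC2 0.2698 (26.98%), PC3 0.1905 (19.05%);  cumulative: 0.5397, 0.8095, 1


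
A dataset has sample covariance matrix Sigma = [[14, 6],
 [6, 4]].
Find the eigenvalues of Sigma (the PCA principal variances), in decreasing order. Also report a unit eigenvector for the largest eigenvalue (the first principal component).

Step 1 — characteristic polynomial of 2×2 Sigma:
  det(Sigma - λI) = λ² - trace · λ + det = 0.
  trace = 14 + 4 = 18, det = 14·4 - (6)² = 20.
Step 2 — discriminant:
  Δ = trace² - 4·det = 324 - 80 = 244.
Step 3 — eigenvalues:
  λ = (trace ± √Δ)/2 = (18 ± 15.6205)/2,
  λ_1 = 16.8102,  λ_2 = 1.1898.

Step 4 — unit eigenvector for λ_1: solve (Sigma - λ_1 I)v = 0. First row:
  (14 - 16.8102)·v_x + (6)·v_y = 0, i.e. (-2.8102)·v_x + (6)·v_y = 0,
  so v ∝ (b, λ_1 - a) = (6, 2.8102) = u.
  ||u|| = √((6)² + (2.8102)²) = √(43.8975) ≈ 6.6255,
  v_1 = u/||u|| ≈ (0.9056, 0.4242) (||v_1|| = 1).

λ_1 = 16.8102,  λ_2 = 1.1898;  v_1 ≈ (0.9056, 0.4242)


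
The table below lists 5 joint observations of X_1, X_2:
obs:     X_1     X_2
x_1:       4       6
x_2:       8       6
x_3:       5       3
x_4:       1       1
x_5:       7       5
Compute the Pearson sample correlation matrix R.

Step 1 — column means:
  mean(X_1) = (4 + 8 + 5 + 1 + 7) / 5 = 25/5 = 5
  mean(X_2) = (6 + 6 + 3 + 1 + 5) / 5 = 21/5 = 4.2

Step 2 — sample variances and covariances s[i,j] = (1/(n-1)) · Σ_k (x_{k,i} - mean_i) · (x_{k,j} - mean_j), with n-1 = 4:
  s[X_1,X_1] = ((-1)·(-1) + (3)·(3) + (0)·(0) + (-4)·(-4) + (2)·(2)) / 4 = 30/4 = 7.5
  s[X_1,X_2] = ((-1)·(1.8) + (3)·(1.8) + (0)·(-1.2) + (-4)·(-3.2) + (2)·(0.8)) / 4 = 18/4 = 4.5
  s[X_2,X_2] = ((1.8)·(1.8) + (1.8)·(1.8) + (-1.2)·(-1.2) + (-3.2)·(-3.2) + (0.8)·(0.8)) / 4 = 18.8/4 = 4.7
  Sample standard deviations s_i = √(s[i,i]):
  s(X_1) = √(7.5) = 2.7386
  s(X_2) = √(4.7) = 2.1679

Step 3 — r_{ij} = s_{ij} / (s_i · s_j):
  r[X_1,X_1] = 1 (diagonal).
  r[X_1,X_2] = 4.5 / (2.7386 · 2.1679) = 4.5 / 5.9372 = 0.7579
  r[X_2,X_2] = 1 (diagonal).

R is symmetric with unit diagonal. Assembling:

R = [[1, 0.7579],
 [0.7579, 1]]


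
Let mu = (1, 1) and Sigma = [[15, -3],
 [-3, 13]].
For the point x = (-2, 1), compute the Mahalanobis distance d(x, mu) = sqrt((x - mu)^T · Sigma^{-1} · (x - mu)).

Step 1 — centre the observation: (x - mu) = (-3, 0).

Step 2 — invert Sigma. det(Sigma) = 15·13 - (-3)² = 186.
  Sigma^{-1} = (1/det) · [[d, -b], [-b, a]] = [[0.0699, 0.0161],
 [0.0161, 0.0806]].

Step 3 — form the quadratic (x - mu)^T · Sigma^{-1} · (x - mu):
  Sigma^{-1} · (x - mu) = (-0.2097, -0.0484).
  (x - mu)^T · [Sigma^{-1} · (x - mu)] = (-3)·(-0.2097) + (0)·(-0.0484) = 0.629.

Step 4 — take square root: d = √(0.629) ≈ 0.7931.

d(x, mu) = √(0.629) ≈ 0.7931


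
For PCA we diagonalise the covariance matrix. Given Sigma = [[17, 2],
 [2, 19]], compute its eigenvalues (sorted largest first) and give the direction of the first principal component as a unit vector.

Step 1 — characteristic polynomial of 2×2 Sigma:
  det(Sigma - λI) = λ² - trace · λ + det = 0.
  trace = 17 + 19 = 36, det = 17·19 - (2)² = 319.
Step 2 — discriminant:
  Δ = trace² - 4·det = 1296 - 1276 = 20.
Step 3 — eigenvalues:
  λ = (trace ± √Δ)/2 = (36 ± 4.4721)/2,
  λ_1 = 20.2361,  λ_2 = 15.7639.

Step 4 — unit eigenvector for λ_1: solve (Sigma - λ_1 I)v = 0. First row:
  (17 - 20.2361)·v_x + (2)·v_y = 0, i.e. (-3.2361)·v_x + (2)·v_y = 0,
  so v ∝ (b, λ_1 - a) = (2, 3.2361) = u.
  ||u|| = √((2)² + (3.2361)²) = √(14.4721) ≈ 3.8042,
  v_1 = u/||u|| ≈ (0.5257, 0.8507) (||v_1|| = 1).

λ_1 = 20.2361,  λ_2 = 15.7639;  v_1 ≈ (0.5257, 0.8507)


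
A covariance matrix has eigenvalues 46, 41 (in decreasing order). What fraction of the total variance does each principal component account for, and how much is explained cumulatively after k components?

Step 1 — total variance = trace(Sigma) = Σ λ_i = 46 + 41 = 87.

Step 2 — fraction explained by component i = λ_i / Σ λ:
  PC1: 46/87 = 0.5287
  PC2: 41/87 = 0.4713

Step 3 — cumulative fraction after k components = (λ_1 + ... + λ_k) / Σ λ:
  k = 1: 46/87 = 0.5287
  k = 2: (46 + 41)/87 = 87/87 = 1

Summary (fraction, with percent):

explained: PC1 0.5287 (52.87%), PC2 0.4713 (47.13%);  cumulative: 0.5287, 1


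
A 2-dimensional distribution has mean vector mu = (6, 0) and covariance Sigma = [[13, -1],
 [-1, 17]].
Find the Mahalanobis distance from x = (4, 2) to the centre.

Step 1 — centre the observation: (x - mu) = (-2, 2).

Step 2 — invert Sigma. det(Sigma) = 13·17 - (-1)² = 220.
  Sigma^{-1} = (1/det) · [[d, -b], [-b, a]] = [[0.0773, 0.0045],
 [0.0045, 0.0591]].

Step 3 — form the quadratic (x - mu)^T · Sigma^{-1} · (x - mu):
  Sigma^{-1} · (x - mu) = (-0.1455, 0.1091).
  (x - mu)^T · [Sigma^{-1} · (x - mu)] = (-2)·(-0.1455) + (2)·(0.1091) = 0.5091.

Step 4 — take square root: d = √(0.5091) ≈ 0.7135.

d(x, mu) = √(0.5091) ≈ 0.7135


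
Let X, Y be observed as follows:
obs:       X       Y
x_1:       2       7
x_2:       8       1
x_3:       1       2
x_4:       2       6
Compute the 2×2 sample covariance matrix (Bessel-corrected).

Step 1 — column means:
  mean(X) = (2 + 8 + 1 + 2) / 4 = 13/4 = 3.25
  mean(Y) = (7 + 1 + 2 + 6) / 4 = 16/4 = 4

Step 2 — sample covariance S[i,j] = (1/(n-1)) · Σ_k (x_{k,i} - mean_i) · (x_{k,j} - mean_j), with n-1 = 3.
  S[X,X] = ((-1.25)·(-1.25) + (4.75)·(4.75) + (-2.25)·(-2.25) + (-1.25)·(-1.25)) / 3 = 30.75/3 = 10.25
  S[X,Y] = ((-1.25)·(3) + (4.75)·(-3) + (-2.25)·(-2) + (-1.25)·(2)) / 3 = -16/3 = -5.3333
  S[Y,Y] = ((3)·(3) + (-3)·(-3) + (-2)·(-2) + (2)·(2)) / 3 = 26/3 = 8.6667

S is symmetric (S[j,i] = S[i,j]). Assembling:

S = [[10.25, -5.3333],
 [-5.3333, 8.6667]]


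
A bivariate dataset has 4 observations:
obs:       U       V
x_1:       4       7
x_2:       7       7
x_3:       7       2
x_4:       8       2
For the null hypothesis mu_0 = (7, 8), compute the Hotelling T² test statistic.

Step 1 — sample mean vector:
  mean(U) = (4 + 7 + 7 + 8) / 4 = 26/4 = 6.5
  mean(V) = (7 + 7 + 2 + 2) / 4 = 18/4 = 4.5
  x̄ = (6.5, 4.5),  deviation x̄ - mu_0 = (6.5, 4.5) - (7, 8) = (-0.5, -3.5).

Step 2 — sample covariance matrix, S[i,j] = (1/(n-1)) · Σ_k (x_{k,i} - mean_i) · (x_{k,j} - mean_j), divisor n-1 = 3:
  S[U,U] = ((-2.5)·(-2.5) + (0.5)·(0.5) + (0.5)·(0.5) + (1.5)·(1.5)) / 3 = 9/3 = 3
  S[U,V] = ((-2.5)·(2.5) + (0.5)·(2.5) + (0.5)·(-2.5) + (1.5)·(-2.5)) / 3 = -10/3 = -3.3333
  S[V,V] = ((2.5)·(2.5) + (2.5)·(2.5) + (-2.5)·(-2.5) + (-2.5)·(-2.5)) / 3 = 25/3 = 8.3333
  S = [[3, -3.3333],
 [-3.3333, 8.3333]].

Step 3 — invert S. det(S) = 3·8.3333 - (-3.3333)² = 13.8889.
  S^{-1} = (1/det) · [[d, -b], [-b, a]] = [[0.6, 0.24],
 [0.24, 0.216]].

Step 4 — quadratic form (x̄ - mu_0)^T · S^{-1} · (x̄ - mu_0):
  S^{-1} · (x̄ - mu_0) = (-1.14, -0.876),
  (x̄ - mu_0)^T · [...] = (-0.5)·(-1.14) + (-3.5)·(-0.876) = 3.636.

Step 5 — scale by n: T² = 4 · 3.636 = 14.544.

T² ≈ 14.544


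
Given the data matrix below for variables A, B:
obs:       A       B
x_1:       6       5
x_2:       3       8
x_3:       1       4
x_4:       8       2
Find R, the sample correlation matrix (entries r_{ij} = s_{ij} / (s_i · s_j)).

Step 1 — column means:
  mean(A) = (6 + 3 + 1 + 8) / 4 = 18/4 = 4.5
  mean(B) = (5 + 8 + 4 + 2) / 4 = 19/4 = 4.75

Step 2 — sample variances and covariances s[i,j] = (1/(n-1)) · Σ_k (x_{k,i} - mean_i) · (x_{k,j} - mean_j), with n-1 = 3:
  s[A,A] = ((1.5)·(1.5) + (-1.5)·(-1.5) + (-3.5)·(-3.5) + (3.5)·(3.5)) / 3 = 29/3 = 9.6667
  s[A,B] = ((1.5)·(0.25) + (-1.5)·(3.25) + (-3.5)·(-0.75) + (3.5)·(-2.75)) / 3 = -11.5/3 = -3.8333
  s[B,B] = ((0.25)·(0.25) + (3.25)·(3.25) + (-0.75)·(-0.75) + (-2.75)·(-2.75)) / 3 = 18.75/3 = 6.25
  Sample standard deviations s_i = √(s[i,i]):
  s(A) = √(9.6667) = 3.1091
  s(B) = √(6.25) = 2.5

Step 3 — r_{ij} = s_{ij} / (s_i · s_j):
  r[A,A] = 1 (diagonal).
  r[A,B] = -3.8333 / (3.1091 · 2.5) = -3.8333 / 7.7728 = -0.4932
  r[B,B] = 1 (diagonal).

R is symmetric with unit diagonal. Assembling:

R = [[1, -0.4932],
 [-0.4932, 1]]


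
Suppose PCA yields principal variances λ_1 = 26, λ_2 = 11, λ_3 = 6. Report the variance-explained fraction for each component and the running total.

Step 1 — total variance = trace(Sigma) = Σ λ_i = 26 + 11 + 6 = 43.

Step 2 — fraction explained by component i = λ_i / Σ λ:
  PC1: 26/43 = 0.6047
  PC2: 11/43 = 0.2558
  PC3: 6/43 = 0.1395

Step 3 — cumulative fraction after k components = (λ_1 + ... + λ_k) / Σ λ:
  k = 1: 26/43 = 0.6047
  k = 2: (26 + 11)/43 = 37/43 = 0.8605
  k = 3: (26 + 11 + 6)/43 = 43/43 = 1

Summary (fraction, with percent):

explained: PC1 0.6047 (60.47%), PC2 0.2558 (25.58%), PC3 0.1395 (13.95%);  cumulative: 0.6047, 0.8605, 1


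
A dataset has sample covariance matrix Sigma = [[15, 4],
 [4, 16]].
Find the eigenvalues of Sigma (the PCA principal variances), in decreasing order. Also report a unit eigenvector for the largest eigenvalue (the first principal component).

Step 1 — characteristic polynomial of 2×2 Sigma:
  det(Sigma - λI) = λ² - trace · λ + det = 0.
  trace = 15 + 16 = 31, det = 15·16 - (4)² = 224.
Step 2 — discriminant:
  Δ = trace² - 4·det = 961 - 896 = 65.
Step 3 — eigenvalues:
  λ = (trace ± √Δ)/2 = (31 ± 8.0623)/2,
  λ_1 = 19.5311,  λ_2 = 11.4689.

Step 4 — unit eigenvector for λ_1: solve (Sigma - λ_1 I)v = 0. First row:
  (15 - 19.5311)·v_x + (4)·v_y = 0, i.e. (-4.5311)·v_x + (4)·v_y = 0,
  so v ∝ (b, λ_1 - a) = (4, 4.5311) = u.
  ||u|| = √((4)² + (4.5311)²) = √(36.5311) ≈ 6.0441,
  v_1 = u/||u|| ≈ (0.6618, 0.7497) (||v_1|| = 1).

λ_1 = 19.5311,  λ_2 = 11.4689;  v_1 ≈ (0.6618, 0.7497)


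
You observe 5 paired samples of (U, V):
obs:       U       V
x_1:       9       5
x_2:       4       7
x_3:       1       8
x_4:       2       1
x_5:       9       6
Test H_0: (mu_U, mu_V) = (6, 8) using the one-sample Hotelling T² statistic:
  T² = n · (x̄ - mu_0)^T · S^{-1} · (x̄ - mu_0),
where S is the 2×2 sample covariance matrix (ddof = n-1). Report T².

Step 1 — sample mean vector:
  mean(U) = (9 + 4 + 1 + 2 + 9) / 5 = 25/5 = 5
  mean(V) = (5 + 7 + 8 + 1 + 6) / 5 = 27/5 = 5.4
  x̄ = (5, 5.4),  deviation x̄ - mu_0 = (5, 5.4) - (6, 8) = (-1, -2.6).

Step 2 — sample covariance matrix, S[i,j] = (1/(n-1)) · Σ_k (x_{k,i} - mean_i) · (x_{k,j} - mean_j), divisor n-1 = 4:
  S[U,U] = ((4)·(4) + (-1)·(-1) + (-4)·(-4) + (-3)·(-3) + (4)·(4)) / 4 = 58/4 = 14.5
  S[U,V] = ((4)·(-0.4) + (-1)·(1.6) + (-4)·(2.6) + (-3)·(-4.4) + (4)·(0.6)) / 4 = 2/4 = 0.5
  S[V,V] = ((-0.4)·(-0.4) + (1.6)·(1.6) + (2.6)·(2.6) + (-4.4)·(-4.4) + (0.6)·(0.6)) / 4 = 29.2/4 = 7.3
  S = [[14.5, 0.5],
 [0.5, 7.3]].

Step 3 — invert S. det(S) = 14.5·7.3 - (0.5)² = 105.6.
  S^{-1} = (1/det) · [[d, -b], [-b, a]] = [[0.0691, -0.0047],
 [-0.0047, 0.1373]].

Step 4 — quadratic form (x̄ - mu_0)^T · S^{-1} · (x̄ - mu_0):
  S^{-1} · (x̄ - mu_0) = (-0.0568, -0.3523),
  (x̄ - mu_0)^T · [...] = (-1)·(-0.0568) + (-2.6)·(-0.3523) = 0.9727.

Step 5 — scale by n: T² = 5 · 0.9727 = 4.8636.

T² ≈ 4.8636
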